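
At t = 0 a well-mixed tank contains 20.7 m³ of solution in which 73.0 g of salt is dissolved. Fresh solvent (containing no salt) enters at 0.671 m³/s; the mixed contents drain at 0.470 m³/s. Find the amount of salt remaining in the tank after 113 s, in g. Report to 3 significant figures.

Total volume: dV/dt = Q_in − Q_out = 0.20100 m³/s, so V(t) = 20.7 + 0.20100 t and V(113) = 43.413 m³.
No salt enters, so dm/dt = −Q_out · (m/V).
Separate: dm/m = −Q_out dt/V(t) ⇒ ln(m/m₀) = −(Q_out/(Q_in−Q_out)) ln(V/V₀).
m = m₀ (V₀/V)^(Q_out/(Q_in−Q_out)) = 73.0 × (20.7/43.413)^(2.3383) = 12.918 g.

12.9 g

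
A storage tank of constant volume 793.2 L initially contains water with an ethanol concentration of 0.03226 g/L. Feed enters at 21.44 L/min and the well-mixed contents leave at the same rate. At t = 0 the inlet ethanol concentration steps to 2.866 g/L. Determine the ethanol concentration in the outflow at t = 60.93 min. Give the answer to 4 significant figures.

2.320 g/L

Accumulation = in − out for the solute gives V dC/dt = Q(C_in − C).
So dC/dt = (C_in − C)/τ with τ = V/Q = 793.2/21.44 = 36.9963 min.
This is linear first-order; C(t) = C_in + (C₀ − C_in) e^(−t/τ).
C(60.93) = 2.866 + (0.03226 − 2.866)·e^(−60.93/36.9963) = 2.866 + (-2.83374)·0.192642 = 2.32010 g/L.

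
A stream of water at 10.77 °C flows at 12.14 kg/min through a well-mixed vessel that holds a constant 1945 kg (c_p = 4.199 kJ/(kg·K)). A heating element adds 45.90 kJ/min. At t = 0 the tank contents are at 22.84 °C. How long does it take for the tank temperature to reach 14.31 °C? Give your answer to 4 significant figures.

231.1 min

M c_p dT/dt = ṁ c_p (T_in − T) + Q̇.
τ = M/ṁ = 160.214 min; T_ss = T_in + Q̇/(ṁ c_p) = 11.6704 °C.
T(t) = T_ss + (T₀ − T_ss) e^(−t/τ). Set T = 14.31:
e^(−t/τ) = (14.31 − 11.6704)/(22.84 − 11.6704) = 0.236318
t = −160.214 · ln(0.236318) = 231.121 min.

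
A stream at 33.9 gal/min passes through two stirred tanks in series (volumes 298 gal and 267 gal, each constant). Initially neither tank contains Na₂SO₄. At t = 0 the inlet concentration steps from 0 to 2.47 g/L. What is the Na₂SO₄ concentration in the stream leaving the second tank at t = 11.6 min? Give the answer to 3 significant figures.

Species balance on tank i: dCᵢ/dt = (Cᵢ₋₁ − Cᵢ)/τᵢ with τᵢ = Vᵢ/Q.
τ₁ = 298/33.9 = 8.7906 min; τ₂ = 267/33.9 = 7.8761 min.
Solving the cascade with C₁(0)=C₂(0)=0 gives C₂(t) = C_in[1 − (τ₁ e^(−t/τ₁) − τ₂ e^(−t/τ₂))/(τ₁ − τ₂)].
At t = 11.6: e^(−t/τ₁) = 0.26724, e^(−t/τ₂) = 0.22928.
C₂ = 2.47·[1 − (8.7906·0.26724 − 7.8761·0.22928)/(0.91445)] = 2.47·0.40579 = 1.0023 g/L.

1.00 g/L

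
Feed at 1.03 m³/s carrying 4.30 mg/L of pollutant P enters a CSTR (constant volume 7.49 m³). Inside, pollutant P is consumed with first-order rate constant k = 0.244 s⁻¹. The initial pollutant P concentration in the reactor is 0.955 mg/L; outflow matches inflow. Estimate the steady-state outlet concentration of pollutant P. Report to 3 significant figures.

1.55 mg/L

Accumulation = in − out − consumed: V dC/dt = Q C_in − Q C − k V C.
At steady state: 0 = Q C_in − (Q + kV) C_ss, so C_ss = Q C_in/(Q + kV).
C_ss = 1.03·4.30/(1.03 + 0.244·7.49) = 4.4290/2.8576 = 1.5499 mg/L.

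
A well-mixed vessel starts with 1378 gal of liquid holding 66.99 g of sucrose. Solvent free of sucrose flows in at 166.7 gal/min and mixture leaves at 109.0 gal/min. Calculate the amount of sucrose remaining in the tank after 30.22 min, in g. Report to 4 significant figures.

14.29 g

Total volume: dV/dt = Q_in − Q_out = 57.7000 gal/min, so V(t) = 1378 + 57.7000 t and V(30.22) = 3121.69 gal.
No sucrose enters, so dm/dt = −Q_out · (m/V).
Separate: dm/m = −Q_out dt/V(t) ⇒ ln(m/m₀) = −(Q_out/(Q_in−Q_out)) ln(V/V₀).
m = m₀ (V₀/V)^(Q_out/(Q_in−Q_out)) = 66.99 × (1378/3121.69)^(1.88908) = 14.2929 g.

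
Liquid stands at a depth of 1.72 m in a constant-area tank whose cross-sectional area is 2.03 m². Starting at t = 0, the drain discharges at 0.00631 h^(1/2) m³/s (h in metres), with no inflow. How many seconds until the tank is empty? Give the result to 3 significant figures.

844 s

With no inflow, A dh/dt = −0.00631 √h.
Separate and integrate: 2(√h − √h₀) = −(0.00631/A) t.
Tank is empty when √h = 0: t_empty = 2A√h₀/0.00631.
t_empty = 2·2.03·√1.72/0.00631 = 4.0600·1.3115/0.00631 = 843.84 s.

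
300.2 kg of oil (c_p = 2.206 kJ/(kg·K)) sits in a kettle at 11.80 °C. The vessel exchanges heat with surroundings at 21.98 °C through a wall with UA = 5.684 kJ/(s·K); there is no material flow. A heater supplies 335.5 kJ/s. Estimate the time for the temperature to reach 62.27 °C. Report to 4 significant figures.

152.2 s

First-law balance (no shaft work): M c_p dT/dt = −UA(T − T_amb) + Q̇.
τ = M c_p/UA = 116.510 s; T_ss = T_amb + Q̇/UA = 21.98 + 335.5/5.684 = 81.0053 °C.
T(t) = T_ss + (T₀ − T_ss)e^(−t/τ); set T = 62.27:
t = −τ ln[(T − T_ss)/(T₀ − T_ss)] = −116.510 · ln(0.270721) = 152.239 s.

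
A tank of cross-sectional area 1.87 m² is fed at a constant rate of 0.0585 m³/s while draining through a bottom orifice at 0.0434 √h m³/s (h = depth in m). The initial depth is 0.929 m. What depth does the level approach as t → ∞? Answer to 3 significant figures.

A dh/dt = Q_in − 0.0434 √h. Steady state requires inflow = outflow:
Q_in = 0.0434 √h_ss ⇒ √h_ss = 0.0585/0.0434 = 1.3479.
h_ss = 1.3479² = 1.8169 m. (Since h₀ = 0.929 m < h_ss, the level will rise toward this value.)

1.82 m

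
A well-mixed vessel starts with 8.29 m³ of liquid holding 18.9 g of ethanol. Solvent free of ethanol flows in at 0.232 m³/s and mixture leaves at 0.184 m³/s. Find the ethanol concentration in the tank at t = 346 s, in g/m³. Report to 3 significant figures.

Total volume: dV/dt = Q_in − Q_out = 0.048000 m³/s, so V(t) = 8.29 + 0.048000 t and V(346) = 24.898 m³.
No ethanol enters, so dm/dt = −Q_out · (m/V).
Separate: dm/m = −Q_out dt/V(t) ⇒ ln(m/m₀) = −(Q_out/(Q_in−Q_out)) ln(V/V₀).
m = m₀ (V₀/V)^(Q_out/(Q_in−Q_out)) = 18.9 × (8.29/24.898)^(3.8333) = 0.27901 g.
C = m/V = 0.27901/24.898 = 0.011206 g/m³.

0.0112 g/m³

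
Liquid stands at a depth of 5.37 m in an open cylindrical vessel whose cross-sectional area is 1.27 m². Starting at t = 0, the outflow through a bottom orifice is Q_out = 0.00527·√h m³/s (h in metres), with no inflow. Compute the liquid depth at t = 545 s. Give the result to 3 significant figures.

With no inflow, A dh/dt = −0.00527 √h.
This is separable: 2 d(√h)/dt = −0.00527/A, so √h = √h₀ − (0.00527/(2A)) t.
√h = √5.37 − 0.00527·545/(2·1.27) = 2.3173 − 1.1308 = 1.1866.
h = 1.1866² = 1.4079 m.

1.41 m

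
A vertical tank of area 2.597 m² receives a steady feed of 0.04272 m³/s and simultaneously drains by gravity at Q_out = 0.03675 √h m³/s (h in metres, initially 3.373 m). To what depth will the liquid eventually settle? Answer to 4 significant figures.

1.351 m

Accumulation of liquid (constant cross-section A): A dh/dt = Q_in − 0.03675 √h. At steady state dh/dt = 0:
Q_in = 0.03675 √h_ss ⇒ √h_ss = 0.04272/0.03675 = 1.16245.
h_ss = 1.16245² = 1.35129 m. (Since h₀ = 3.373 m > h_ss, the level will fall toward this value.)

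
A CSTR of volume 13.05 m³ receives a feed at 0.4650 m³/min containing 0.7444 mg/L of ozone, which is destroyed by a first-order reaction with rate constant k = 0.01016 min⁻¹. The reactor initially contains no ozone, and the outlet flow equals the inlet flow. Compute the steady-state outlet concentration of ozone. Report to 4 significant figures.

Accumulation = in − out − consumed: V dC/dt = Q C_in − Q C − k V C.
Steady state (dC/dt = 0): C_ss = Q C_in/(Q + kV) = C_in/(1 + kV/Q).
C_ss = 0.4650·0.7444/(0.4650 + 0.01016·13.05) = 0.346146/0.597588 = 0.579239 mg/L.

0.5792 mg/L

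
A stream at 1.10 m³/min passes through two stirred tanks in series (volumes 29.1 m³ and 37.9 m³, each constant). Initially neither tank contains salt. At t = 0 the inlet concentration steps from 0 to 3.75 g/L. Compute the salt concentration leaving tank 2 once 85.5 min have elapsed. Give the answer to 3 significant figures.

Species balance on tank i: dCᵢ/dt = (Cᵢ₋₁ − Cᵢ)/τᵢ with τᵢ = Vᵢ/Q.
τ₁ = 29.1/1.10 = 26.455 min; τ₂ = 37.9/1.10 = 34.455 min.
Solving the cascade with C₁(0)=C₂(0)=0 gives C₂(t) = C_in[1 − (τ₁ e^(−t/τ₁) − τ₂ e^(−t/τ₂))/(τ₁ − τ₂)].
At t = 85.5: e^(−t/τ₁) = 0.039480, e^(−t/τ₂) = 0.083615.
C₂ = 3.75·[1 − (26.455·0.039480 − 34.455·0.083615)/(-8.0000)] = 3.75·0.77044 = 2.8891 g/L.

2.89 g/L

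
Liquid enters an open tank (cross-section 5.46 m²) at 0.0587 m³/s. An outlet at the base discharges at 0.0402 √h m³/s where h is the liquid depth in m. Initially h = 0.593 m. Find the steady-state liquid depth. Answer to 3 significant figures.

2.13 m

A dh/dt = Q_in − 0.0402 √h. Steady state requires inflow = outflow:
Q_in = 0.0402 √h_ss ⇒ √h_ss = 0.0587/0.0402 = 1.4602.
h_ss = 1.4602² = 2.1322 m. (Since h₀ = 0.593 m < h_ss, the level will rise toward this value.)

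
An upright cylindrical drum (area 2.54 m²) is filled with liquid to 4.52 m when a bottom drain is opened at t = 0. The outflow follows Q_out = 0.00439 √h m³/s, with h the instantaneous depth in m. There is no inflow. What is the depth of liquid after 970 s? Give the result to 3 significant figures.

1.66 m

Volume balance on the tank: A dh/dt = −0.00439 √h.
Separate and integrate: 2(√h − √h₀) = −(0.00439/A) t.
√h = √4.52 − 0.00439·970/(2·2.54) = 2.1260 − 0.83825 = 1.2878.
h = 1.2878² = 1.6584 m.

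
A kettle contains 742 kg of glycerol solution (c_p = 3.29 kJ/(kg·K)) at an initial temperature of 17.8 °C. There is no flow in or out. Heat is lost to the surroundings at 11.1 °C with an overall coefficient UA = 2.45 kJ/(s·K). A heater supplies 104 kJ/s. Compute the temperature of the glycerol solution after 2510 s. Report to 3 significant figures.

M c_p dT/dt = −UA(T − T_amb) + Q̇.
dT/dt = (T_ss − T)/τ with T_ss = T_amb + Q̇/UA = 11.1 + 104/2.45 = 53.549 °C, τ = M c_p/UA = 742·3.29/2.45 = 996.40 s.
Integrating: T(t) = T_ss + (T₀ − T_ss) e^(−t/τ).
T(2510) = 53.549 + (-35.749)·0.080535 = 50.670 °C.

50.7 °C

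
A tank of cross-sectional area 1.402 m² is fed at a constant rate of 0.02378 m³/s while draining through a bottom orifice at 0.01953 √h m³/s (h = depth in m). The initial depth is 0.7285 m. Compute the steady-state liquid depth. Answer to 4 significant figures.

Mass balance (ρ constant): A dh/dt = Q_in − 0.01953 √h. At steady state dh/dt = 0:
Q_in = 0.01953 √h_ss ⇒ √h_ss = 0.02378/0.01953 = 1.21761.
h_ss = 1.21761² = 1.48258 m. (Since h₀ = 0.7285 m < h_ss, the level will rise toward this value.)

1.483 m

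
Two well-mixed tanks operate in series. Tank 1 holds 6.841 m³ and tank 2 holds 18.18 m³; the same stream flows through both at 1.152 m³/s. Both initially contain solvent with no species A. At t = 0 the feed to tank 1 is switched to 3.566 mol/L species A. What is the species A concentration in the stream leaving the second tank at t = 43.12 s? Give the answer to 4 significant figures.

3.196 mol/L

Species balance on tank i: dCᵢ/dt = (Cᵢ₋₁ − Cᵢ)/τᵢ with τᵢ = Vᵢ/Q.
τ₁ = 6.841/1.152 = 5.93837 s; τ₂ = 18.18/1.152 = 15.7813 s.
Solving the cascade with C₁(0)=C₂(0)=0 gives C₂(t) = C_in[1 − (τ₁ e^(−t/τ₁) − τ₂ e^(−t/τ₂))/(τ₁ − τ₂)].
At t = 43.12: e^(−t/τ₁) = 0.000702227, e^(−t/τ₂) = 0.0650658.
C₂ = 3.566·[1 − (5.93837·0.000702227 − 15.7813·0.0650658)/(-9.84288)] = 3.566·0.896103 = 3.19550 mol/L.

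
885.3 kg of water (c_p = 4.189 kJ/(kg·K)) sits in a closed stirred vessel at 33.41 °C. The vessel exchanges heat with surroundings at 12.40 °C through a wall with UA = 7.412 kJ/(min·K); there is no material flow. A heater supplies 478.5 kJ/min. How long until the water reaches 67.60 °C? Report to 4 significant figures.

769.4 min

Heat balance on the well-mixed liquid: M c_p dT/dt = −UA(T − T_amb) + Q̇.
τ = M c_p/UA = 500.340 min; T_ss = T_amb + Q̇/UA = 12.40 + 478.5/7.412 = 76.9575 °C.
T(t) = T_ss + (T₀ − T_ss)e^(−t/τ); set T = 67.60:
t = −τ ln[(T − T_ss)/(T₀ − T_ss)] = −500.340 · ln(0.214880) = 769.361 min.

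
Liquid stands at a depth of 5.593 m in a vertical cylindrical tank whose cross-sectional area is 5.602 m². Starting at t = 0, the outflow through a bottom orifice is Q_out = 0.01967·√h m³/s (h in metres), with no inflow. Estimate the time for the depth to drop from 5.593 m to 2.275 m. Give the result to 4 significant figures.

487.9 s

With no inflow, A dh/dt = −0.01967 √h.
Separate and integrate: 2(√h − √h₀) = −(0.01967/A) t.
t = 2A(√h₀ − √h)/0.01967 = 2·5.602·(√5.593 − √2.275)/0.01967
  = 11.2040 × (2.36495 − 1.50831) / 0.01967 = 487.942 s.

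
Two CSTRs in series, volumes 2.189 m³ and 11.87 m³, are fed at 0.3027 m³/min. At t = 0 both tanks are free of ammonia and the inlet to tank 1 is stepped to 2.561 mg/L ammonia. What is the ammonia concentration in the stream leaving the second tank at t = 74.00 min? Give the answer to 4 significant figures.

Time constants: τᵢ = Vᵢ/Q for each well-mixed tank.
τ₁ = 2.189/0.3027 = 7.23158 min; τ₂ = 11.87/0.3027 = 39.2137 min.
Tank 1: C₁ = C_in(1 − e^(−t/τ₁)). Tank 2 (τ₁ ≠ τ₂): C₂ = C_in[1 − (τ₁ e^(−t/τ₁) − τ₂ e^(−t/τ₂))/(τ₁ − τ₂)].
At t = 74.00: e^(−t/τ₁) = 3.59676e-05, e^(−t/τ₂) = 0.151512.
C₂ = 2.561·[1 − (7.23158·3.59676e-05 − 39.2137·0.151512)/(-31.9822)] = 2.561·0.814238 = 2.08526 mg/L.

2.085 mg/L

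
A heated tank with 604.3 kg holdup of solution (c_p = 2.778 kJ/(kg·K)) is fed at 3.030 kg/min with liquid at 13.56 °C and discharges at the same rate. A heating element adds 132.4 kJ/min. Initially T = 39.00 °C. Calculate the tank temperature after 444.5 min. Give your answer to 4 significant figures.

30.33 °C

Energy balance: M c_p dT/dt = ṁ c_p (T_in − T) + 132.4.
Rearrange: dT/dt = (T_ss − T)/τ with τ = M/ṁ = 199.439 min and T_ss = T_in + Q̇/(ṁ c_p) = 29.2894 °C.
Integrating: T(t) = T_ss + (T₀ − T_ss) e^(−t/τ).
T(444.5) = 29.2894 + (9.71057)·e^(−444.5/199.439) = 29.2894 + (9.71057)·0.107663 = 30.3349 °C.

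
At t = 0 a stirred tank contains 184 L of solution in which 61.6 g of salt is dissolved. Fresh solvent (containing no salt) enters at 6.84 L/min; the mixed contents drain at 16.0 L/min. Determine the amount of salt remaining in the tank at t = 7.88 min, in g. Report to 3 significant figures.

Total volume: dV/dt = Q_in − Q_out = -9.1600 L/min, so V(t) = 184 − 9.1600 t and V(7.88) = 111.82 L.
No salt enters, so dm/dt = −Q_out · (m/V).
Separate: dm/m = −Q_out dt/V(t) ⇒ ln(m/m₀) = −(Q_out/(Q_in−Q_out)) ln(V/V₀).
m = m₀ (V₀/V)^(Q_out/(Q_in−Q_out)) = 61.6 × (184/111.82)^(-1.7467) = 25.808 g.

25.8 g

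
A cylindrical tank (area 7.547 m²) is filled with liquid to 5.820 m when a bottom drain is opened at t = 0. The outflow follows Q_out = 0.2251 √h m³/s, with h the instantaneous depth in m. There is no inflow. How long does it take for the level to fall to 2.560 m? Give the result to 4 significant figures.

Volume balance on the tank: A dh/dt = −0.2251 √h.
Separate and integrate: 2(√h − √h₀) = −(0.2251/A) t.
t = 2A(√h₀ − √h)/0.2251 = 2·7.547·(√5.820 − √2.560)/0.2251
  = 15.0940 × (2.41247 − 1.60000) / 0.2251 = 54.4797 s.

54.48 s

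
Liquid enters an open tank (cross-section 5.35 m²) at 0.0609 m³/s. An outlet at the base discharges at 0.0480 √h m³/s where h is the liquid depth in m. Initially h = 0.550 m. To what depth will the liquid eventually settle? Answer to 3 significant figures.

1.61 m

Accumulation of liquid (constant cross-section A): A dh/dt = Q_in − 0.0480 √h. At steady state dh/dt = 0:
Q_in = 0.0480 √h_ss ⇒ √h_ss = 0.0609/0.0480 = 1.2688.
h_ss = 1.2688² = 1.6097 m. (Since h₀ = 0.550 m < h_ss, the level will rise toward this value.)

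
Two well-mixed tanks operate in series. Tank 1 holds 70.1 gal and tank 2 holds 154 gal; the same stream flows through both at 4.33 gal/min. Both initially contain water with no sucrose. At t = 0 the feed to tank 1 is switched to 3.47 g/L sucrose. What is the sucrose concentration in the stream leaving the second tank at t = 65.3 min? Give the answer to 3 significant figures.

Species balance on tank i: dCᵢ/dt = (Cᵢ₋₁ − Cᵢ)/τᵢ with τᵢ = Vᵢ/Q.
τ₁ = 70.1/4.33 = 16.189 min; τ₂ = 154/4.33 = 35.566 min.
Solving the cascade with C₁(0)=C₂(0)=0 gives C₂(t) = C_in[1 − (τ₁ e^(−t/τ₁) − τ₂ e^(−t/τ₂))/(τ₁ − τ₂)].
At t = 65.3: e^(−t/τ₁) = 0.017712, e^(−t/τ₂) = 0.15945.
C₂ = 3.47·[1 − (16.189·0.017712 − 35.566·0.15945)/(-19.376)] = 3.47·0.72213 = 2.5058 g/L.

2.51 g/L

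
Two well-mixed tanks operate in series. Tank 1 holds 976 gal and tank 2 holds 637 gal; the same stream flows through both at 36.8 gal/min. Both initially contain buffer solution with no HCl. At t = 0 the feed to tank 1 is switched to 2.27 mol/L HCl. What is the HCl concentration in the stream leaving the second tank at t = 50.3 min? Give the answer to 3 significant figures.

Each tank obeys Vᵢ dCᵢ/dt = Q(Cᵢ₋₁ − Cᵢ), so τᵢ = Vᵢ/Q.
τ₁ = 976/36.8 = 26.522 min; τ₂ = 637/36.8 = 17.310 min.
Tank 1: C₁ = C_in(1 − e^(−t/τ₁)). Tank 2 (τ₁ ≠ τ₂): C₂ = C_in[1 − (τ₁ e^(−t/τ₁) − τ₂ e^(−t/τ₂))/(τ₁ − τ₂)].
At t = 50.3: e^(−t/τ₁) = 0.15008, e^(−t/τ₂) = 0.054701.
C₂ = 2.27·[1 − (26.522·0.15008 − 17.310·0.054701)/(9.2120)] = 2.27·0.67069 = 1.5225 mol/L.

1.52 mol/L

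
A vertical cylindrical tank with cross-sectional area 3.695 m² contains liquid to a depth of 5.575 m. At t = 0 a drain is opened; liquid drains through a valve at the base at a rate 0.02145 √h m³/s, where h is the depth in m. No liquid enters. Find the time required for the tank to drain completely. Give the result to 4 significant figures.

With no inflow, A dh/dt = −0.02145 √h.
Separate and integrate: 2(√h − √h₀) = −(0.02145/A) t.
Set h = 0: 2√h₀ = (0.02145/A) t_empty ⇒ t_empty = 2A√h₀/0.02145.
t_empty = 2·3.695·√5.575/0.02145 = 7.39000·2.36114/0.02145 = 813.466 s.

813.5 s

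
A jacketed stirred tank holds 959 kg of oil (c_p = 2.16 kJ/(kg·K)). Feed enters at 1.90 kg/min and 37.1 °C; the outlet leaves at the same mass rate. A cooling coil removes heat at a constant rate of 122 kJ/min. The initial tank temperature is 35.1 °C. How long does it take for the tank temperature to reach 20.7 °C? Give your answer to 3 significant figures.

M c_p dT/dt = ṁ c_p (T_in − T) − Q̇.
τ = M/ṁ = 504.74 min; T_ss = T_in − Q̇/(ṁ c_p) = 7.3729 °C.
T(t) = T_ss + (T₀ − T_ss) e^(−t/τ). Set T = 20.7:
e^(−t/τ) = (20.7 − 7.3729)/(35.1 − 7.3729) = 0.48065
t = −504.74 · ln(0.48065) = 369.78 min.

370 min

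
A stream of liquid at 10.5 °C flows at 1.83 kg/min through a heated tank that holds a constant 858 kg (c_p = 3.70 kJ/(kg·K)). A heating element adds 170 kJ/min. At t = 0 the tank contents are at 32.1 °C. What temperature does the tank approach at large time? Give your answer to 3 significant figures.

First-law balance (no shaft work): M c_p dT/dt = ṁ c_p (T_in − T) + 170.
At steady state dT/dt = 0 ⇒ T_ss = T_in + Q̇/(ṁ c_p) = 10.5 + 170/(1.83·3.70) = 35.607 °C.

35.6 °C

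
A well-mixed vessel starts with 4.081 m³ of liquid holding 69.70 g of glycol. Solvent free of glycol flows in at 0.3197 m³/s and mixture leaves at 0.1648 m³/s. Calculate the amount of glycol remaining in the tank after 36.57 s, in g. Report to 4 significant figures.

27.61 g

Total volume: dV/dt = Q_in − Q_out = 0.154900 m³/s, so V(t) = 4.081 + 0.154900 t and V(36.57) = 9.74569 m³.
Solute balance: dm/dt = 0 − Q_out C = −Q_out m/V(t).
dm/m = −Q_out dt/(V₀ + 0.154900 t); integrating gives ln(m/m₀) = −(Q_out/(Q_in−Q_out)) ln(V/V₀).
m = m₀ (V₀/V)^(Q_out/(Q_in−Q_out)) = 69.70 × (4.081/9.74569)^(1.06391) = 27.6074 g.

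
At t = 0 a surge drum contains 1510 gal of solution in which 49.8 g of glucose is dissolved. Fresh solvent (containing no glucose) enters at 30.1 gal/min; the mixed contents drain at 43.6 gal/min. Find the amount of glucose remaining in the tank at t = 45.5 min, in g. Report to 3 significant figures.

Let m(t) be the amount of glucose. Volume: V(t) = V₀ + (Q_in − Q_out) t = 1510 − 13.500 t; V(45.5) = 895.75 gal.
Solute balance: dm/dt = 0 − Q_out C = −Q_out m/V(t).
Separate: dm/m = −Q_out dt/V(t) ⇒ ln(m/m₀) = −(Q_out/(Q_in−Q_out)) ln(V/V₀).
m = m₀ (V₀/V)^(Q_out/(Q_in−Q_out)) = 49.8 × (1510/895.75)^(-3.2296) = 9.2211 g.

9.22 g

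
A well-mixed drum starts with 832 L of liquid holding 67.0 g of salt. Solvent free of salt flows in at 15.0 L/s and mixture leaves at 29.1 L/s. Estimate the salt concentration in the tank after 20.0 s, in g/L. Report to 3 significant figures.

Let m(t) be the amount of salt. Volume: V(t) = V₀ + (Q_in − Q_out) t = 832 − 14.100 t; V(20.0) = 550.00 L.
No salt enters, so dm/dt = −Q_out · (m/V).
Separate: dm/m = −Q_out dt/V(t) ⇒ ln(m/m₀) = −(Q_out/(Q_in−Q_out)) ln(V/V₀).
m = m₀ (V₀/V)^(Q_out/(Q_in−Q_out)) = 67.0 × (832/550.00)^(-2.0638) = 28.515 g.
C = m/V = 28.515/550.00 = 0.051846 g/L.

0.0518 g/L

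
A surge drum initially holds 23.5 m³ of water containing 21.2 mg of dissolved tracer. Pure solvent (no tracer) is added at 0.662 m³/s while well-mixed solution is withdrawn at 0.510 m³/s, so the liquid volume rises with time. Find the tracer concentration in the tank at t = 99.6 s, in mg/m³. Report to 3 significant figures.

Total volume: dV/dt = Q_in − Q_out = 0.15200 m³/s, so V(t) = 23.5 + 0.15200 t and V(99.6) = 38.639 m³.
Species balance (pure solvent in): dm/dt = −Q_out · m/V(t).
dm/m = −Q_out dt/(V₀ + 0.15200 t); integrating gives ln(m/m₀) = −(Q_out/(Q_in−Q_out)) ln(V/V₀).
m = m₀ (V₀/V)^(Q_out/(Q_in−Q_out)) = 21.2 × (23.5/38.639)^(3.3553) = 3.9970 mg.
C = m/V = 3.9970/38.639 = 0.10344 mg/m³.

0.103 mg/m³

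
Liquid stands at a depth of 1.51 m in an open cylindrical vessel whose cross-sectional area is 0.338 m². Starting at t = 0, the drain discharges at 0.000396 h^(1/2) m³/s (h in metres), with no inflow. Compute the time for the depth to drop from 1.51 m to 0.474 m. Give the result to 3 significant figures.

922 s

Unsteady balance on liquid volume: A dh/dt = −0.000396 √h.
∫ h^(−1/2) dh = −(0.000396/A) ∫ dt, giving 2√h = 2√h₀ − (0.000396/A) t.
t = 2A(√h₀ − √h)/0.000396 = 2·0.338·(√1.51 − √0.474)/0.000396
  = 0.67600 × (1.2288 − 0.68848) / 0.000396 = 922.41 s.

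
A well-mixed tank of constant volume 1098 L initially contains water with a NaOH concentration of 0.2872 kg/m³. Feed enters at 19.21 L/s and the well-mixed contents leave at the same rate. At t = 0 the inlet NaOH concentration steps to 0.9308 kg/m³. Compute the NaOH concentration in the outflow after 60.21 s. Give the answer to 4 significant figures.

0.7063 kg/m³

Species balance on the tank: V dC/dt = Q(C_in − C).
Time constant τ = V/Q = 1098/19.21 = 57.1577 s.
This is linear first-order; C(t) = C_in + (C₀ − C_in) e^(−t/τ).
C(60.21) = 0.9308 + (0.2872 − 0.9308)·e^(−60.21/57.1577) = 0.9308 + (-0.643600)·0.348750 = 0.706345 kg/m³.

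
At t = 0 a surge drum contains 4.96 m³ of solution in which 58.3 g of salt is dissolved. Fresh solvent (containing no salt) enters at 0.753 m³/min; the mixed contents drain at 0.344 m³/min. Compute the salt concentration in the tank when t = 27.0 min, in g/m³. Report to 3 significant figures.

1.36 g/m³

Total volume: dV/dt = Q_in − Q_out = 0.40900 m³/min, so V(t) = 4.96 + 0.40900 t and V(27.0) = 16.003 m³.
No salt enters, so dm/dt = −Q_out · (m/V).
dm/m = −Q_out dt/(V₀ + 0.40900 t); integrating gives ln(m/m₀) = −(Q_out/(Q_in−Q_out)) ln(V/V₀).
m = m₀ (V₀/V)^(Q_out/(Q_in−Q_out)) = 58.3 × (4.96/16.003)^(0.84108) = 21.767 g.
C = m/V = 21.767/16.003 = 1.3602 g/m³.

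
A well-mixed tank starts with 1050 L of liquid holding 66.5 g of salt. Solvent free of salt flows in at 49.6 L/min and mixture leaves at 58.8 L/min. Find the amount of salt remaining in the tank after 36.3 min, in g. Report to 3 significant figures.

Let m(t) be the amount of salt. Volume: V(t) = V₀ + (Q_in − Q_out) t = 1050 − 9.2000 t; V(36.3) = 716.04 L.
Solute balance: dm/dt = 0 − Q_out C = −Q_out m/V(t).
Separate: dm/m = −Q_out dt/V(t) ⇒ ln(m/m₀) = −(Q_out/(Q_in−Q_out)) ln(V/V₀).
m = m₀ (V₀/V)^(Q_out/(Q_in−Q_out)) = 66.5 × (1050/716.04)^(-6.3913) = 5.7578 g.

5.76 g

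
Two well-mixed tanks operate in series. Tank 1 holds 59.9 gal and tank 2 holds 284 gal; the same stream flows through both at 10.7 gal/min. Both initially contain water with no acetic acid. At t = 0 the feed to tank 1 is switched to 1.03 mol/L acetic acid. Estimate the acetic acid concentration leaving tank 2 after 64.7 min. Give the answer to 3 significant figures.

0.916 mol/L

Each tank obeys Vᵢ dCᵢ/dt = Q(Cᵢ₋₁ − Cᵢ), so τᵢ = Vᵢ/Q.
τ₁ = 59.9/10.7 = 5.5981 min; τ₂ = 284/10.7 = 26.542 min.
Tank 1: C₁ = C_in(1 − e^(−t/τ₁)). Tank 2 (τ₁ ≠ τ₂): C₂ = C_in[1 − (τ₁ e^(−t/τ₁) − τ₂ e^(−t/τ₂))/(τ₁ − τ₂)].
At t = 64.7: e^(−t/τ₁) = 9.5647e-06, e^(−t/τ₂) = 0.087367.
C₂ = 1.03·[1 − (5.5981·9.5647e-06 − 26.542·0.087367)/(-20.944)] = 1.03·0.88928 = 0.91596 mol/L.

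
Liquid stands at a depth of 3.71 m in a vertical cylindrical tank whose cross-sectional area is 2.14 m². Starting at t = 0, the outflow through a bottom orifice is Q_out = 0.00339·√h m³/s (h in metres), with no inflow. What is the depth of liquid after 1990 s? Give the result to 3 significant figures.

0.122 m

With no inflow, A dh/dt = −0.00339 √h.
This is separable: 2 d(√h)/dt = −0.00339/A, so √h = √h₀ − (0.00339/(2A)) t.
√h = √3.71 − 0.00339·1990/(2·2.14) = 1.9261 − 1.5762 = 0.34994.
h = 0.34994² = 0.12246 m.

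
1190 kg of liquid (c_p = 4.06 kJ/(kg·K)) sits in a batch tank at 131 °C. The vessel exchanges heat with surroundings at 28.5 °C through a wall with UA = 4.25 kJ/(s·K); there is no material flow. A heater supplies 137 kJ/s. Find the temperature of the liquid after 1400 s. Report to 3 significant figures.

M c_p dT/dt = −UA(T − T_amb) + Q̇.
dT/dt = (T_ss − T)/τ with T_ss = T_amb + Q̇/UA = 28.5 + 137/4.25 = 60.735 °C, τ = M c_p/UA = 1190·4.06/4.25 = 1136.8 s.
Solution: T(t) = T_ss + (T₀ − T_ss) e^(−t/τ).
T(1400) = 60.735 + (70.265)·0.29185 = 81.242 °C.

81.2 °C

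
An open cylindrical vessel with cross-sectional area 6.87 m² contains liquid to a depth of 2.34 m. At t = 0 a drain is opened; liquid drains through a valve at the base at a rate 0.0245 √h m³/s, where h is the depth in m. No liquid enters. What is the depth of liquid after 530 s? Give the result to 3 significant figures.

0.342 m

With no inflow, A dh/dt = −0.0245 √h.
This is separable: 2 d(√h)/dt = −0.0245/A, so √h = √h₀ − (0.0245/(2A)) t.
√h = √2.34 − 0.0245·530/(2·6.87) = 1.5297 − 0.94505 = 0.58465.
h = 0.58465² = 0.34182 m.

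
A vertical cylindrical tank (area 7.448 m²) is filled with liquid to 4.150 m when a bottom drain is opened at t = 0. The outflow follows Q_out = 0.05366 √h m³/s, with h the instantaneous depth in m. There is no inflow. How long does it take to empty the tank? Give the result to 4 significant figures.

565.5 s

Mass balance (ρ constant): A dh/dt = −0.05366 √h.
∫ h^(−1/2) dh = −(0.05366/A) ∫ dt, giving 2√h = 2√h₀ − (0.05366/A) t.
Tank is empty when √h = 0: t_empty = 2A√h₀/0.05366.
t_empty = 2·7.448·√4.150/0.05366 = 14.8960·2.03715/0.05366 = 565.514 s.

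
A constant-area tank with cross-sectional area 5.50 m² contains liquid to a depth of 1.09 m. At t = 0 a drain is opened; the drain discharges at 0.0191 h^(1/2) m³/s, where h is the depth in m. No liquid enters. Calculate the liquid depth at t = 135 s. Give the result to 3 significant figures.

Unsteady balance on liquid volume: A dh/dt = −0.0191 √h.
This is separable: 2 d(√h)/dt = −0.0191/A, so √h = √h₀ − (0.0191/(2A)) t.
√h = √1.09 − 0.0191·135/(2·5.50) = 1.0440 − 0.23441 = 0.80962.
h = 0.80962² = 0.65549 m.

0.655 m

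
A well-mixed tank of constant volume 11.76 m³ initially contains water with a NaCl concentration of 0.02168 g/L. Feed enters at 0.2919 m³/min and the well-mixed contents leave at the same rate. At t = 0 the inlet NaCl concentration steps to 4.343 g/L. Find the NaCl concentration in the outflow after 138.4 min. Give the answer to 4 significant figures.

Species balance on the tank: V dC/dt = Q(C_in − C).
Time constant τ = V/Q = 11.76/0.2919 = 40.2878 min.
This is linear first-order; C(t) = C_in + (C₀ − C_in) e^(−t/τ).
C(138.4) = 4.343 + (0.02168 − 4.343)·e^(−138.4/40.2878) = 4.343 + (-4.32132)·0.0322162 = 4.20378 g/L.

4.204 g/L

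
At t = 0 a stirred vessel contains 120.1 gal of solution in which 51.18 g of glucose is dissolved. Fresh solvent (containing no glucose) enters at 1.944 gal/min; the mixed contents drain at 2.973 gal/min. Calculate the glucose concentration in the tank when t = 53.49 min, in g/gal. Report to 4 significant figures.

0.1338 g/gal

Let m(t) be the amount of glucose. Volume: V(t) = V₀ + (Q_in − Q_out) t = 120.1 − 1.02900 t; V(53.49) = 65.0588 gal.
Solute balance: dm/dt = 0 − Q_out C = −Q_out m/V(t).
dm/m = −Q_out dt/(V₀ − 1.02900 t); integrating gives ln(m/m₀) = −(Q_out/(Q_in−Q_out)) ln(V/V₀).
m = m₀ (V₀/V)^(Q_out/(Q_in−Q_out)) = 51.18 × (120.1/65.0588)^(-2.88921) = 8.70733 g.
C = m/V = 8.70733/65.0588 = 0.133838 g/gal.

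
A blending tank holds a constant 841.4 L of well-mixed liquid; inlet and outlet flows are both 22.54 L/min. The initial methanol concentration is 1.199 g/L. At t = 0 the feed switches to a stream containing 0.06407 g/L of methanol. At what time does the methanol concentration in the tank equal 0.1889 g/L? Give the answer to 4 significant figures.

82.40 min

Accumulation = in − out for the solute gives V dC/dt = Q(C_in − C), so τ = V/Q = 37.3292 min.
C(t) = C_in + (C₀ − C_in) e^(−t/τ). Set C = 0.1889 and solve for t:
e^(−t/τ) = (C − C_in)/(C₀ − C_in) = (0.1889 − 0.06407)/(1.199 − 0.06407) = 0.109989
t = −τ ln(…) = 37.3292 × 2.20737 = 82.3995 min.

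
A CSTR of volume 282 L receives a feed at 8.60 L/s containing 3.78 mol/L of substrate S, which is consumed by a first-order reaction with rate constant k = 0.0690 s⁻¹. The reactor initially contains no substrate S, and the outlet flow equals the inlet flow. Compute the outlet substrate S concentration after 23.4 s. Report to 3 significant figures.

1.05 mol/L

Species balance: V dC/dt = Q C_in − Q C − k V C.
dC/dt = (Q/V) C_in − (Q/V + k) C; effective rate a = Q/V + k = 0.030496 + 0.0690 = 0.099496 s⁻¹.
C_ss = Q C_in/(Q + kV) = 1.1586 mol/L; C(t) = C_ss + (C₀ − C_ss) e^(−a t).
C(23.4) = 1.1586 + (-1.1586)·e^(−0.099496·23.4) = 1.1586 + (-1.1586)·0.097469 = 1.0457 mol/L.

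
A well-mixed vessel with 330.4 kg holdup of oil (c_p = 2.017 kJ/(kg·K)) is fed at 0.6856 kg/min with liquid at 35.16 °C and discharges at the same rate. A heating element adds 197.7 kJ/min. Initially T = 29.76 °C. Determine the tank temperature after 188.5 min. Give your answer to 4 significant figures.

77.79 °C

Energy balance: M c_p dT/dt = ṁ c_p (T_in − T) + 197.7.
τ = M/ṁ = 481.914 min; T_ss = T_in + Q̇/(ṁ c_p) = 35.16 + 197.7/(0.6856·2.017) = 178.125 °C.
This is linear first-order; T(t) = T_ss + (T₀ − T_ss) e^(−t/τ).
T(188.5) = 178.125 + (-148.365)·e^(−188.5/481.914) = 178.125 + (-148.365)·0.676279 = 77.7888 °C.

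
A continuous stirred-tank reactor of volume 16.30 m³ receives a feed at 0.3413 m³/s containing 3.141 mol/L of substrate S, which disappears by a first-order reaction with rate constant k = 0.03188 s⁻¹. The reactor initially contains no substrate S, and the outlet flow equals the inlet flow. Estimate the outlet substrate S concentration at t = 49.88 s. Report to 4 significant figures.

1.156 mol/L

Accumulation = in − out − consumed: V dC/dt = Q C_in − Q C − k V C.
dC/dt = (Q/V) C_in − (Q/V + k) C; effective rate a = Q/V + k = 0.0209387 + 0.03188 = 0.0528187 s⁻¹.
C_ss = Q C_in/(Q + kV) = 1.24517 mol/L; C(t) = C_ss + (C₀ − C_ss) e^(−a t).
C(49.88) = 1.24517 + (-1.24517)·e^(−0.0528187·49.88) = 1.24517 + (-1.24517)·0.0717481 = 1.15583 mol/L.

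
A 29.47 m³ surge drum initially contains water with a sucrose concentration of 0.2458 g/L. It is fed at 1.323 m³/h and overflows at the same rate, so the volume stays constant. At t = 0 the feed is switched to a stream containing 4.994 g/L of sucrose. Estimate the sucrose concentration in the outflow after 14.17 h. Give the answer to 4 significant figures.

2.481 g/L

Unsteady species balance (constant V, well mixed): V dC/dt = Q(C_in − C).
Time constant τ = V/Q = 29.47/1.323 = 22.2751 h.
This is linear first-order; C(t) = C_in + (C₀ − C_in) e^(−t/τ).
C(14.17) = 4.994 + (0.2458 − 4.994)·e^(−14.17/22.2751) = 4.994 + (-4.74820)·0.529334 = 2.48062 g/L.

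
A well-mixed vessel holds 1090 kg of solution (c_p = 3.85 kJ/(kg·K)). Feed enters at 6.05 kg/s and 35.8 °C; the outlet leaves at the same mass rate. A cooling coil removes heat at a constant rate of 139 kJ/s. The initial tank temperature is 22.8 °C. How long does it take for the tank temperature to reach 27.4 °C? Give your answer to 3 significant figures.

First-law balance (no shaft work): M c_p dT/dt = ṁ c_p (T_in − T) − 139.
τ = M/ṁ = 180.17 s; T_ss = T_in − Q̇/(ṁ c_p) = 29.832 °C.
T(t) = T_ss + (T₀ − T_ss) e^(−t/τ). Set T = 27.4:
e^(−t/τ) = (27.4 − 29.832)/(22.8 − 29.832) = 0.34589
t = −180.17 · ln(0.34589) = 191.27 s.

191 s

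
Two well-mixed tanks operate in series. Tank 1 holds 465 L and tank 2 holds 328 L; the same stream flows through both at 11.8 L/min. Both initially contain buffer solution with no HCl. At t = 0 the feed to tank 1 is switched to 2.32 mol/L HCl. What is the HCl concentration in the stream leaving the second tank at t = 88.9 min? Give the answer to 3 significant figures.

1.72 mol/L

Each tank obeys Vᵢ dCᵢ/dt = Q(Cᵢ₋₁ − Cᵢ), so τᵢ = Vᵢ/Q.
τ₁ = 465/11.8 = 39.407 min; τ₂ = 328/11.8 = 27.797 min.
Solving the cascade with C₁(0)=C₂(0)=0 gives C₂(t) = C_in[1 − (τ₁ e^(−t/τ₁) − τ₂ e^(−t/τ₂))/(τ₁ − τ₂)].
At t = 88.9: e^(−t/τ₁) = 0.10477, e^(−t/τ₂) = 0.040834.
C₂ = 2.32·[1 − (39.407·0.10477 − 27.797·0.040834)/(11.610)] = 2.32·0.74215 = 1.7218 mol/L.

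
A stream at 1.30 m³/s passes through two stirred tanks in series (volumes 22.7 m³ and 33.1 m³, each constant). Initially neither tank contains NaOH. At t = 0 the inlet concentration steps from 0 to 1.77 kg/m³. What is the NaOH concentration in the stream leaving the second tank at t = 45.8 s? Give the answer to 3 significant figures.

Time constants: τᵢ = Vᵢ/Q for each well-mixed tank.
τ₁ = 22.7/1.30 = 17.462 s; τ₂ = 33.1/1.30 = 25.462 s.
Tank 1: C₁ = C_in(1 − e^(−t/τ₁)). Tank 2 (τ₁ ≠ τ₂): C₂ = C_in[1 − (τ₁ e^(−t/τ₁) − τ₂ e^(−t/τ₂))/(τ₁ − τ₂)].
At t = 45.8: e^(−t/τ₁) = 0.072591, e^(−t/τ₂) = 0.16550.
C₂ = 1.77·[1 − (17.462·0.072591 − 25.462·0.16550)/(-8.0000)] = 1.77·0.63171 = 1.1181 kg/m³.

1.12 kg/m³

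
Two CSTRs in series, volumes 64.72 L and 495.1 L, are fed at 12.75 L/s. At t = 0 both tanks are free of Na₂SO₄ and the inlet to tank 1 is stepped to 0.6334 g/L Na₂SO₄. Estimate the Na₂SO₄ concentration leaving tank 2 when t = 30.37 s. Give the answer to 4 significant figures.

Species balance on tank i: dCᵢ/dt = (Cᵢ₋₁ − Cᵢ)/τᵢ with τᵢ = Vᵢ/Q.
τ₁ = 64.72/12.75 = 5.07608 s; τ₂ = 495.1/12.75 = 38.8314 s.
Tank 1: C₁ = C_in(1 − e^(−t/τ₁)). Tank 2 (τ₁ ≠ τ₂): C₂ = C_in[1 − (τ₁ e^(−t/τ₁) − τ₂ e^(−t/τ₂))/(τ₁ − τ₂)].
At t = 30.37: e^(−t/τ₁) = 0.00252134, e^(−t/τ₂) = 0.457445.
C₂ = 0.6334·[1 − (5.07608·0.00252134 − 38.8314·0.457445)/(-33.7553)] = 0.6334·0.474145 = 0.300323 g/L.

0.3003 g/L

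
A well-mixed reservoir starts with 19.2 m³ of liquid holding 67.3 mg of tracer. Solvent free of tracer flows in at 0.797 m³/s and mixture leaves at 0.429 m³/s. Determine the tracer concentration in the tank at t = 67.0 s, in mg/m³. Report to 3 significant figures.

0.586 mg/m³

Let m(t) be the amount of tracer. Volume: V(t) = V₀ + (Q_in − Q_out) t = 19.2 + 0.36800 t; V(67.0) = 43.856 m³.
Species balance (pure solvent in): dm/dt = −Q_out · m/V(t).
Separate: dm/m = −Q_out dt/V(t) ⇒ ln(m/m₀) = −(Q_out/(Q_in−Q_out)) ln(V/V₀).
m = m₀ (V₀/V)^(Q_out/(Q_in−Q_out)) = 67.3 × (19.2/43.856)^(1.1658) = 25.694 mg.
C = m/V = 25.694/43.856 = 0.58586 mg/m³.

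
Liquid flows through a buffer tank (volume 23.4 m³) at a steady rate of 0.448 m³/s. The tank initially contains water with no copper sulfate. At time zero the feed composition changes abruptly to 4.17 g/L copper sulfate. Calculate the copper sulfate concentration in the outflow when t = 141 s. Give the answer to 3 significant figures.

Transient balance on the dissolved component: V dC/dt = Q(C_in − C).
Time constant τ = V/Q = 23.4/0.448 = 52.232 s.
This is linear first-order; C(t) = C_in + (C₀ − C_in) e^(−t/τ).
C(141) = 4.17 + (0 − 4.17)·e^(−141/52.232) = 4.17 + (-4.1700)·0.067240 = 3.8896 g/L.

3.89 g/L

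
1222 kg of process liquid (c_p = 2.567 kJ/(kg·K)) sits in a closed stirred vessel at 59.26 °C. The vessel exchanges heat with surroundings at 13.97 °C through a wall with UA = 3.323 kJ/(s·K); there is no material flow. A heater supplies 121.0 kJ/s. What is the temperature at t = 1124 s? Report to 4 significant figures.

M c_p dT/dt = −UA(T − T_amb) + Q̇.
dT/dt = (T_ss − T)/τ with T_ss = T_amb + Q̇/UA = 13.97 + 121.0/3.323 = 50.3829 °C, τ = M c_p/UA = 1222·2.567/3.323 = 943.989 s.
Solution: T(t) = T_ss + (T₀ − T_ss) e^(−t/τ).
T(1124) = 50.3829 + (8.87712)·0.304011 = 53.0816 °C.

53.08 °C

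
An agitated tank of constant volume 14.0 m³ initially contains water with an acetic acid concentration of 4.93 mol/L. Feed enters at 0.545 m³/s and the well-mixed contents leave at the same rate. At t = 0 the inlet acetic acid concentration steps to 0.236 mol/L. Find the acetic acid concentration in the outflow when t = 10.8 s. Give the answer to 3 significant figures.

Accumulation = in − out for the solute gives V dC/dt = Q(C_in − C).
So dC/dt = (C_in − C)/τ with τ = V/Q = 14.0/0.545 = 25.688 s.
C approaches C_in exponentially: C(t) = C_in + (C₀ − C_in) e^(−t/τ).
C(10.8) = 0.236 + (4.93 − 0.236)·e^(−10.8/25.688) = 0.236 + (4.6940)·0.65677 = 3.3189 mol/L.

3.32 mol/L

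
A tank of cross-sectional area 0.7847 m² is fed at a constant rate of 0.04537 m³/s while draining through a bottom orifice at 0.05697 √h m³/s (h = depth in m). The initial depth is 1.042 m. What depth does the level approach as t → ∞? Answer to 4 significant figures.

Level balance: A dh/dt = 0.04537 − 0.05697 √h. Setting dh/dt = 0:
Q_in = 0.05697 √h_ss ⇒ √h_ss = 0.04537/0.05697 = 0.796384.
h_ss = 0.796384² = 0.634228 m. (Since h₀ = 1.042 m > h_ss, the level will fall toward this value.)

0.6342 m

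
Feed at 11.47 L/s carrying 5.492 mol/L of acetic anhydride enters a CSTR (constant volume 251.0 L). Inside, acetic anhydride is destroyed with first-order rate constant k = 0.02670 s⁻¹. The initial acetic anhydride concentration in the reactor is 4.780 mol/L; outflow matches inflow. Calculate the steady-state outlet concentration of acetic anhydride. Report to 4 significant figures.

3.467 mol/L

Accumulation = in − out − consumed: V dC/dt = Q C_in − Q C − k V C.
At steady state: 0 = Q C_in − (Q + kV) C_ss, so C_ss = Q C_in/(Q + kV).
C_ss = 11.47·5.492/(11.47 + 0.02670·251.0) = 62.9932/18.1717 = 3.46656 mol/L.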